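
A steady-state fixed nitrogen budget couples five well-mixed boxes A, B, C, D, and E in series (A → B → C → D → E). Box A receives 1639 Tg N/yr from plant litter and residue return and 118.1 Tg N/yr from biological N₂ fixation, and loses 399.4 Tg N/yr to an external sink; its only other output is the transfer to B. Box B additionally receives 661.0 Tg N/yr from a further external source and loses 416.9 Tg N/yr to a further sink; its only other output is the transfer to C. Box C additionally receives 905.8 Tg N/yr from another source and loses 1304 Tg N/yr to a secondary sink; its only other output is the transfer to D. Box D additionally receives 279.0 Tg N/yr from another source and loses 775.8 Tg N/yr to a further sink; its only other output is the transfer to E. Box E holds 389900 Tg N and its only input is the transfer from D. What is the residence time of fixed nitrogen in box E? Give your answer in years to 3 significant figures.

Box A: F(A→B) = (1639 + 118.1) − 399.4 = 1357.7 Tg N/yr.
Box B: F(B→C) = (1357.7 + 661.0) − 416.9 = 1601.8 Tg N/yr.
Box C: F(C→D) = (1601.8 + 905.8) − 1304 = 1203.6 Tg N/yr.
Box D: F(D→E) = (1203.6 + 279.0) − 775.8 = 706.80 Tg N/yr.
Box E throughput = its input = 706.80 Tg N/yr; τ = 389900 / 706.80 = 551.6 yr.

552 yr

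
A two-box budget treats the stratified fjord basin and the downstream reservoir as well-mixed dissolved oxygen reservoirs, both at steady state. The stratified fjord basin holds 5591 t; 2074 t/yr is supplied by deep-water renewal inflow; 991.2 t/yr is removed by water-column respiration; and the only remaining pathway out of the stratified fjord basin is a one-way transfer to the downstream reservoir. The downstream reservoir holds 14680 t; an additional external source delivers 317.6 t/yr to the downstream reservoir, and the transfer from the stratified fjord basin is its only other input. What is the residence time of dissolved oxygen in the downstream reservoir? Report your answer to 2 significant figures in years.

10 yr

Balance the stratified fjord basin: ΣF_in = 2074.0 t/yr.
Transfer to the downstream reservoir = ΣF_in − (991.2) = 1082.8 t/yr.
Total input to the downstream reservoir = 1082.8 + 317.6 = 1400.4 t/yr; at steady state this equals its total output.
τ = M / F = 14680 / 1400.4 = 10.48 yr.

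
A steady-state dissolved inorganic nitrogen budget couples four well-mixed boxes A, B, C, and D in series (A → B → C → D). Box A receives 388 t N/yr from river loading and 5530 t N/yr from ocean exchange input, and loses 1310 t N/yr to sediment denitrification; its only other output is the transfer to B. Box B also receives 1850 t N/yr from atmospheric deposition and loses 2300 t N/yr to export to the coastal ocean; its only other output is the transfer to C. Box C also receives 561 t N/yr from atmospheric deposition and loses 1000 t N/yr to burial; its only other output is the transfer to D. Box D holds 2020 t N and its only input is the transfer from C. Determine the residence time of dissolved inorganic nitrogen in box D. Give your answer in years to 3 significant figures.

0.543 yr

Box A: F(A→B) = (388 + 5530) − 1310 = 4608.0 t N/yr.
Box B: F(B→C) = (4608.0 + 1850) − 2300 = 4158.0 t N/yr.
Box C: F(C→D) = (4158.0 + 561) − 1000 = 3719.0 t N/yr.
Box D throughput = its input = 3719.0 t N/yr; τ = 2020 / 3719.0 = 0.5432 yr.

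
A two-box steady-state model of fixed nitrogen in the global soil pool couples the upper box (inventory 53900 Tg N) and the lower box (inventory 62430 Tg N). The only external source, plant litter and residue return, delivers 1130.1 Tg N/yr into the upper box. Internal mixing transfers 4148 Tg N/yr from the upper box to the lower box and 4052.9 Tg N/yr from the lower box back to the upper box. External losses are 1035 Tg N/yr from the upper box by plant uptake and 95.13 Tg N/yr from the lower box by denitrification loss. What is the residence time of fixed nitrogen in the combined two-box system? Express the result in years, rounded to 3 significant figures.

Treat the two boxes together as one reservoir: the mixing fluxes between them are internal recycling, so τ = ΣM / Σ(external losses).
M_total = 53900 + 62430 = 116330 Tg N.
ΣF_external_out = 1035 + 95.13 = 1130.1 Tg N/yr.
τ = M_total / ΣF_ext = 116330 / 1130.1 = 102.9 yr.

103 yr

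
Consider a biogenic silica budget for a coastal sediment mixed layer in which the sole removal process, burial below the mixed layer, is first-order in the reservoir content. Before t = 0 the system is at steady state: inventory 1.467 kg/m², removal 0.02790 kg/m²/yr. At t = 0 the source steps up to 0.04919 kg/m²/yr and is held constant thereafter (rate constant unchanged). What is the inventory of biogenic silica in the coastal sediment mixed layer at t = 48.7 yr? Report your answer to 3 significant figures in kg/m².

2.14 kg/m²

Residence time τ = M₀/F₀ = 52.58 yr. The eventual steady state is M_∞ = M₀·(F₁/F₀) = 1.467 × 0.04919/0.02790 = 2.5864 kg/m².
The anomaly ΔM(t) = M(t) − M_∞ decays as ΔM₀·e^(−t/τ) with ΔM₀ = 1.467 − 2.5864 = −1.119 kg/m².
At t = 48.7 yr, e^(−t/τ) = e^(−0.9262) = 0.3961, so ΔM = −0.4434 kg/m² and M = 2.5864 − 0.4434 = 2.1431 kg/m².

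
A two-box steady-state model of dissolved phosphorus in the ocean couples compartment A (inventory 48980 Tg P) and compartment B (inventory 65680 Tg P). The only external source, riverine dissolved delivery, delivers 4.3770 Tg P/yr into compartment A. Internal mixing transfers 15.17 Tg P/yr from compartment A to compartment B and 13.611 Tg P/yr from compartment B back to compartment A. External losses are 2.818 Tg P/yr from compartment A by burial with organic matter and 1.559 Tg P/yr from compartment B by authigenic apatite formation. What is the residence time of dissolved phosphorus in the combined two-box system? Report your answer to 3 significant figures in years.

For the system as a whole, the A↔B exchange is internal and contributes nothing to the throughput; only the external sinks remove mass.
M_total = 48980 + 65680 = 114660 Tg P.
ΣF_external_out = 2.818 + 1.559 = 4.3770 Tg P/yr.
τ = M_total / ΣF_ext = 114660 / 4.3770 = 26200 yr.

26200 yr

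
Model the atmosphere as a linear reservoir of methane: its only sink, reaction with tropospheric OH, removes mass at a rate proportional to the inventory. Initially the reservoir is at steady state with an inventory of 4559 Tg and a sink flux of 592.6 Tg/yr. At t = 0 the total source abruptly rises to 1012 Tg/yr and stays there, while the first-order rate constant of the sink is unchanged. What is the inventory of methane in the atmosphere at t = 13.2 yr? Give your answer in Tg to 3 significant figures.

τ = M₀/F₀ = 4559/592.6 = 7.693 yr; rate constant k = 1/τ.
New steady state M_∞ = F₁/k = F₁·τ = 1012 × 7.693 = 7785.5 Tg.
M(t) = M_∞ + (M₀ − M_∞)·e^(−t/τ); t/τ = 13.2/7.693 = 1.716, so e^(−t/τ) = 0.1798.
M(t) = 7785.5 − 3227 × 0.1798 = 7205.3 Tg.

7210 Tg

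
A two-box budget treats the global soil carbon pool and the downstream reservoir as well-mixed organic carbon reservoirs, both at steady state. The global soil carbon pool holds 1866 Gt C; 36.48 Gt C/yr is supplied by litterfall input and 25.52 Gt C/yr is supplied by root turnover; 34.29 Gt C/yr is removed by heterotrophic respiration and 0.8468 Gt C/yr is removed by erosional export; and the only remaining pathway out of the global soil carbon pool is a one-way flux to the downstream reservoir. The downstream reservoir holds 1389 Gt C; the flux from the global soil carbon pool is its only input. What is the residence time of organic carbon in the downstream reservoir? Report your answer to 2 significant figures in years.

52 yr

Balance the global soil carbon pool: ΣF_in = 36.48 + 25.52 = 62.000 Gt C/yr.
Flux to the downstream reservoir = ΣF_in − (34.29 + 0.8468) = 26.863 Gt C/yr.
At steady state the output of the downstream reservoir equals its input, 26.863 Gt C/yr.
τ = M / F = 1389 / 26.863 = 51.71 yr.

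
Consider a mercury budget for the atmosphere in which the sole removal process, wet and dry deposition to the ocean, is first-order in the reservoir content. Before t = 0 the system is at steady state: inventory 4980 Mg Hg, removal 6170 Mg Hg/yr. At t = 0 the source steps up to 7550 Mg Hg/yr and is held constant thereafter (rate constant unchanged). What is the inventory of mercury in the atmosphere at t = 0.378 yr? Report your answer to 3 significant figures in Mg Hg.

5400 Mg Hg

τ = M₀/F₀ = 4980/6170 = 0.8071 yr; rate constant k = 1/τ.
New steady state M_∞ = F₁/k = F₁·τ = 7550 × 0.8071 = 6093.8 Mg Hg.
M(t) = M_∞ + (M₀ − M_∞)·e^(−t/τ); t/τ = 0.378/0.8071 = 0.4683, so e^(−t/τ) = 0.6260.
M(t) = 6093.8 − 1114 × 0.6260 = 5396.5 Mg Hg.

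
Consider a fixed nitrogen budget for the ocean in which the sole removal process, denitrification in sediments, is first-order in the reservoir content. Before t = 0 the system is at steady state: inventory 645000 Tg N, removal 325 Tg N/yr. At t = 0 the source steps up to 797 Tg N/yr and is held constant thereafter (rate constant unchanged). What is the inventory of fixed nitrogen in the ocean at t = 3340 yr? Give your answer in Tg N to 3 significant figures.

1.41×10^6 Tg N

τ = M₀/F₀ = 645000/325 = 1985 yr; rate constant k = 1/τ.
New steady state M_∞ = F₁/k = F₁·τ = 797 × 1985 = 1.5817×10^6 Tg N.
M(t) = M_∞ + (M₀ − M_∞)·e^(−t/τ); t/τ = 3340/1985 = 1.683, so e^(−t/τ) = 0.1858.
M(t) = 1.5817×10^6 − 936700 × 0.1858 = 1.4077×10^6 Tg N.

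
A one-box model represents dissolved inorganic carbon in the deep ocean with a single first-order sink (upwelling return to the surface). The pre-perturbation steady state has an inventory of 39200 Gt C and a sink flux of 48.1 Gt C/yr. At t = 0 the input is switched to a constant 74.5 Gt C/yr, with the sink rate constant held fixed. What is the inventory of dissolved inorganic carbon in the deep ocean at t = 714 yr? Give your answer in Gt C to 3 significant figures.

51800 Gt C

τ = M₀/F₀ = 39200/48.1 = 815.0 yr; rate constant k = 1/τ.
New steady state M_∞ = F₁/k = F₁·τ = 74.5 × 815.0 = 60715 Gt C.
M(t) = M_∞ + (M₀ − M_∞)·e^(−t/τ); t/τ = 714/815.0 = 0.8761, so e^(−t/τ) = 0.4164.
M(t) = 60715 − 21520 × 0.4164 = 51756 Gt C.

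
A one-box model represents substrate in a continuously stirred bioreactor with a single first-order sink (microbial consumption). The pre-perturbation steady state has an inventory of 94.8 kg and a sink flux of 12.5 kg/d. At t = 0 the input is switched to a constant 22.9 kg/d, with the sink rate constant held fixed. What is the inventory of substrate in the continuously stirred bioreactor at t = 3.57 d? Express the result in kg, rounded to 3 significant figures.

τ = M₀/F₀ = 94.8/12.5 = 7.584 d; rate constant k = 1/τ.
New steady state M_∞ = F₁/k = F₁·τ = 22.9 × 7.584 = 173.67 kg.
M(t) = M_∞ + (M₀ − M_∞)·e^(−t/τ); t/τ = 3.57/7.584 = 0.4707, so e^(−t/τ) = 0.6245.
M(t) = 173.67 − 78.87 × 0.6245 = 124.41 kg.

124 kg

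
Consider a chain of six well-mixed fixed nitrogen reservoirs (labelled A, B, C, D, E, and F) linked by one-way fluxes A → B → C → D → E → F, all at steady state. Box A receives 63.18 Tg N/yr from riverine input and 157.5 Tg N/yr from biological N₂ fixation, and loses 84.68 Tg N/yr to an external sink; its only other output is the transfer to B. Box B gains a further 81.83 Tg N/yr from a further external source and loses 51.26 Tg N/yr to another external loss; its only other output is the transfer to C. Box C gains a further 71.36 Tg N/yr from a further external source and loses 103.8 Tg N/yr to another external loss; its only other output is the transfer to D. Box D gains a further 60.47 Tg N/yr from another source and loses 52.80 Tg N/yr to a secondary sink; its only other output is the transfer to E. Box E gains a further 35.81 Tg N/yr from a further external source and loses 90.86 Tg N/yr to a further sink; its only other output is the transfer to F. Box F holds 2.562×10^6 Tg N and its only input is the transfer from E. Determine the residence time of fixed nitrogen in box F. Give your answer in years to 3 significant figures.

29500 yr

Box A: F(A→B) = (63.18 + 157.5) − 84.68 = 136.00 Tg N/yr.
Box B: F(B→C) = (136.00 + 81.83) − 51.26 = 166.57 Tg N/yr.
Box C: F(C→D) = (166.57 + 71.36) − 103.8 = 134.13 Tg N/yr.
Box D: F(D→E) = (134.13 + 60.47) − 52.80 = 141.80 Tg N/yr.
Box E: F(E→F) = (141.80 + 35.81) − 90.86 = 86.750 Tg N/yr.
Box F throughput = its input = 86.750 Tg N/yr; τ = 2.562×10^6 / 86.750 = 29530 yr.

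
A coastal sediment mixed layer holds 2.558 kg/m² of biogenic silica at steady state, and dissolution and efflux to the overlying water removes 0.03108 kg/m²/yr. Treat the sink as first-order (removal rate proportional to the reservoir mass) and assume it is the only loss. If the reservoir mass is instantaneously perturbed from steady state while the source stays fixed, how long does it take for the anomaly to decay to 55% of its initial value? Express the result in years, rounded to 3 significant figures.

49.2 yr

For a linear reservoir the anomaly decays as exp(−t/τ) with τ = M/F = 2.558/0.03108 = 82.30 yr.
exp(−t/τ) = 0.55 ⇒ t = −τ ln(0.55) = 82.30 × 0.5978 = 49.20 yr.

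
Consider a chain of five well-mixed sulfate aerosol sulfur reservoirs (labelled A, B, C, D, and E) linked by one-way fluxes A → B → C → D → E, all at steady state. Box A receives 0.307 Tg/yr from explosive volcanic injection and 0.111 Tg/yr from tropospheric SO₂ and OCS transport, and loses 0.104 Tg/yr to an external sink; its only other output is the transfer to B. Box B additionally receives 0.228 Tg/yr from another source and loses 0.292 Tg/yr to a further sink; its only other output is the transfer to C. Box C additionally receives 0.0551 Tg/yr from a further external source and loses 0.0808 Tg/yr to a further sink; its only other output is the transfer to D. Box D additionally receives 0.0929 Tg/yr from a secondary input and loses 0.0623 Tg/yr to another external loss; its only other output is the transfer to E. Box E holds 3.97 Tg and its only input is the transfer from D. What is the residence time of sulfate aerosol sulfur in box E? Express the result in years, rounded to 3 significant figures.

15.6 yr

Box A: F(A→B) = (0.307 + 0.111) − 0.104 = 0.31400 Tg/yr.
Box B: F(B→C) = (0.31400 + 0.228) − 0.292 = 0.25000 Tg/yr.
Box C: F(C→D) = (0.25000 + 0.0551) − 0.0808 = 0.22430 Tg/yr.
Box D: F(D→E) = (0.22430 + 0.0929) − 0.0623 = 0.25490 Tg/yr.
Box E throughput = its input = 0.25490 Tg/yr; τ = 3.97 / 0.25490 = 15.57 yr.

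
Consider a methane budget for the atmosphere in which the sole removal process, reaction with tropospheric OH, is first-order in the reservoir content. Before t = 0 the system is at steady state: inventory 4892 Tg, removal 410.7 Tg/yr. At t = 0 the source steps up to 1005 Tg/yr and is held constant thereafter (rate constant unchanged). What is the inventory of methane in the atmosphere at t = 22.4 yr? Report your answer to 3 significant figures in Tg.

10900 Tg

τ = M₀/F₀ = 4892/410.7 = 11.91 yr; rate constant k = 1/τ.
New steady state M_∞ = F₁/k = F₁·τ = 1005 × 11.91 = 11971 Tg.
M(t) = M_∞ + (M₀ − M_∞)·e^(−t/τ); t/τ = 22.4/11.91 = 1.881, so e^(−t/τ) = 0.1525.
M(t) = 11971 − 7079 × 0.1525 = 10891 Tg.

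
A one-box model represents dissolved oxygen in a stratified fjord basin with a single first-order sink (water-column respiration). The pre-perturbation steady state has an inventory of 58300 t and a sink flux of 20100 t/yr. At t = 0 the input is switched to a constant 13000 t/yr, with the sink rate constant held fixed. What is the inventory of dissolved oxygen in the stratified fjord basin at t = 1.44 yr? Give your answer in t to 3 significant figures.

50200 t

Residence time τ = M₀/F₀ = 2.900 yr. The eventual steady state is M_∞ = M₀·(F₁/F₀) = 58300 × 13000/20100 = 37706 t.
The anomaly ΔM(t) = M(t) − M_∞ decays as ΔM₀·e^(−t/τ) with ΔM₀ = 58300 − 37706 = 20590 t.
At t = 1.44 yr, e^(−t/τ) = e^(−0.4965) = 0.6087, so ΔM = 12530 t and M = 37706 + 12530 = 50241 t.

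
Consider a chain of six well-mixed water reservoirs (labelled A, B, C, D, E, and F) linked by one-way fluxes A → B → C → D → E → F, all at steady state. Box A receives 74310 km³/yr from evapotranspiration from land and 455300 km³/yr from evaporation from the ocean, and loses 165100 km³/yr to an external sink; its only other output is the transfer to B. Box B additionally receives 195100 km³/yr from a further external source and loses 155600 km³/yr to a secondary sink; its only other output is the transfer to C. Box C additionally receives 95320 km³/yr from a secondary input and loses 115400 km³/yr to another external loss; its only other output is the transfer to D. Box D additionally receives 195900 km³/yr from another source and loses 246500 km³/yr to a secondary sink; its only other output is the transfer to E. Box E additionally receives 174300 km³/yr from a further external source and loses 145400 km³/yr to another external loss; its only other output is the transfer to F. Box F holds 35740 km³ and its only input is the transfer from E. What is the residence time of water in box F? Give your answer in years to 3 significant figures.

0.0987 yr

Box A: F(A→B) = (74310 + 455300) − 165100 = 364510 km³/yr.
Box B: F(B→C) = (364510 + 195100) − 155600 = 404010 km³/yr.
Box C: F(C→D) = (404010 + 95320) − 115400 = 383930 km³/yr.
Box D: F(D→E) = (383930 + 195900) − 246500 = 333330 km³/yr.
Box E: F(E→F) = (333330 + 174300) − 145400 = 362230 km³/yr.
Box F throughput = its input = 362230 km³/yr; τ = 35740 / 362230 = 0.09867 yr.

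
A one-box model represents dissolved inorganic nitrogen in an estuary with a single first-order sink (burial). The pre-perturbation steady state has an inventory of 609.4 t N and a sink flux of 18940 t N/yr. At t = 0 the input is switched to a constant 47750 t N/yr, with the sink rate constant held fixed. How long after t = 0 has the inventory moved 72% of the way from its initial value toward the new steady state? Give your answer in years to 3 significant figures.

τ = M₀/F₀ = 609.4/18940 = 0.03218 yr.
The remaining gap fraction is e^(−t/τ); 72% covered ⇒ e^(−t/τ) = 0.280.
t = −τ ln(0.280) = 0.03218 × 1.273 = 0.04096 yr.

0.0410 yr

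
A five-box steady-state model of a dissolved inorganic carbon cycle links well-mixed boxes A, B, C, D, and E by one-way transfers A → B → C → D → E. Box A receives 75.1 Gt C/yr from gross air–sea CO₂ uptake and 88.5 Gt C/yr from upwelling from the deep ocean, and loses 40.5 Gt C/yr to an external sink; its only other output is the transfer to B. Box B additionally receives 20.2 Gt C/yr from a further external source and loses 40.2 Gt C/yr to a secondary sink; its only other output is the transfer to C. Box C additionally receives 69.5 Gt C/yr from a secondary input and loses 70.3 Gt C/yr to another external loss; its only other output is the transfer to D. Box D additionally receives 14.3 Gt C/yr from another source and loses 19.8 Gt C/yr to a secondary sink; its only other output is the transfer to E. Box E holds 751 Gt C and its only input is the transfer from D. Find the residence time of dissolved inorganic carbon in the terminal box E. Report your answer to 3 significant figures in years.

Box A: F(A→B) = (75.1 + 88.5) − 40.5 = 123.10 Gt C/yr.
Box B: F(B→C) = (123.10 + 20.2) − 40.2 = 103.10 Gt C/yr.
Box C: F(C→D) = (103.10 + 69.5) − 70.3 = 102.30 Gt C/yr.
Box D: F(D→E) = (102.30 + 14.3) − 19.8 = 96.800 Gt C/yr.
Box E throughput = its input = 96.800 Gt C/yr; τ = 751 / 96.800 = 7.758 yr.

7.76 yr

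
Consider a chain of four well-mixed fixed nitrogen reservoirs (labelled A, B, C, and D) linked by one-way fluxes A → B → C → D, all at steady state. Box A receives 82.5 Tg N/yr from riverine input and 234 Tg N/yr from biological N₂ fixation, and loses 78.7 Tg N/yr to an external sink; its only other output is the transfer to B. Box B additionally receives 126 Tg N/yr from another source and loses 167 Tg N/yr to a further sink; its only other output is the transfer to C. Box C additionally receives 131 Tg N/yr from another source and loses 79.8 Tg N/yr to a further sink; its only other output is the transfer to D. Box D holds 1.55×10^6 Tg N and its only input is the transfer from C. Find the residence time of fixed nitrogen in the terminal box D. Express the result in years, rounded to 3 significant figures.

6250 yr

Box A: F(A→B) = (82.5 + 234) − 78.7 = 237.80 Tg N/yr.
Box B: F(B→C) = (237.80 + 126) − 167 = 196.80 Tg N/yr.
Box C: F(C→D) = (196.80 + 131) − 79.8 = 248.00 Tg N/yr.
Box D throughput = its input = 248.00 Tg N/yr; τ = 1.55×10^6 / 248.00 = 6250 yr.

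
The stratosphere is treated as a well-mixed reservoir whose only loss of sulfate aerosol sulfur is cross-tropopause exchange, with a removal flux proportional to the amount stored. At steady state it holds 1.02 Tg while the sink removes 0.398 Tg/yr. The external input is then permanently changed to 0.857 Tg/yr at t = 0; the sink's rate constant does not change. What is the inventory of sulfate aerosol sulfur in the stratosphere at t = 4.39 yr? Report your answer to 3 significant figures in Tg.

1.98 Tg

τ = M₀/F₀ = 1.02/0.398 = 2.563 yr; rate constant k = 1/τ.
New steady state M_∞ = F₁/k = F₁·τ = 0.857 × 2.563 = 2.1963 Tg.
M(t) = M_∞ + (M₀ − M_∞)·e^(−t/τ); t/τ = 4.39/2.563 = 1.713, so e^(−t/τ) = 0.1803.
M(t) = 2.1963 − 1.176 × 0.1803 = 1.9842 Tg.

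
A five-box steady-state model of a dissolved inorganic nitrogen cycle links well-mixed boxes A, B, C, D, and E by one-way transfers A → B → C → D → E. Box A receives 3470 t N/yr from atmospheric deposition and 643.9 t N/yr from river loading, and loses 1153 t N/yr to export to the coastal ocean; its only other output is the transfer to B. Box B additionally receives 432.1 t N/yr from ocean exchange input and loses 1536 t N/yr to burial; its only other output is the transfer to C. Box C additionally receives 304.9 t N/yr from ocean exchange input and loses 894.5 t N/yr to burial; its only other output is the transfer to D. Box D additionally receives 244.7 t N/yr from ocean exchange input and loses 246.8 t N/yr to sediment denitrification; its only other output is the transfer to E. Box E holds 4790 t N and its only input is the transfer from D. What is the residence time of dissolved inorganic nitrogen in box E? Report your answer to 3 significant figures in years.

Box A: F(A→B) = (3470 + 643.9) − 1153 = 2960.9 t N/yr.
Box B: F(B→C) = (2960.9 + 432.1) − 1536 = 1857.0 t N/yr.
Box C: F(C→D) = (1857.0 + 304.9) − 894.5 = 1267.4 t N/yr.
Box D: F(D→E) = (1267.4 + 244.7) − 246.8 = 1265.3 t N/yr.
Box E throughput = its input = 1265.3 t N/yr; τ = 4790 / 1265.3 = 3.786 yr.

3.79 yr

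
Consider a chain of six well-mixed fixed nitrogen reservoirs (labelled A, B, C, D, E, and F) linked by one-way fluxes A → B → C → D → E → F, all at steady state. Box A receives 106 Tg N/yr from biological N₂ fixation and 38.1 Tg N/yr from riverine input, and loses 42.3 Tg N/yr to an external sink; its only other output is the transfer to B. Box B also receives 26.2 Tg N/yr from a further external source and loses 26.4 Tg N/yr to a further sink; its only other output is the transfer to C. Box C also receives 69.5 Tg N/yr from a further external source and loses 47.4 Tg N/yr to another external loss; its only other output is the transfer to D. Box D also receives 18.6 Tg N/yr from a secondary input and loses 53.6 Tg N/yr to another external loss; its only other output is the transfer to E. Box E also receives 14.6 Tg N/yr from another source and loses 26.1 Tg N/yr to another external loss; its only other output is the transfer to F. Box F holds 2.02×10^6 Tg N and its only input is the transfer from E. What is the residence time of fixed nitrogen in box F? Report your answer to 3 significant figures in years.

Box A: F(A→B) = (106 + 38.1) − 42.3 = 101.80 Tg N/yr.
Box B: F(B→C) = (101.80 + 26.2) − 26.4 = 101.60 Tg N/yr.
Box C: F(C→D) = (101.60 + 69.5) − 47.4 = 123.70 Tg N/yr.
Box D: F(D→E) = (123.70 + 18.6) − 53.6 = 88.700 Tg N/yr.
Box E: F(E→F) = (88.700 + 14.6) − 26.1 = 77.200 Tg N/yr.
Box F throughput = its input = 77.200 Tg N/yr; τ = 2.02×10^6 / 77.200 = 26170 yr.

26200 yr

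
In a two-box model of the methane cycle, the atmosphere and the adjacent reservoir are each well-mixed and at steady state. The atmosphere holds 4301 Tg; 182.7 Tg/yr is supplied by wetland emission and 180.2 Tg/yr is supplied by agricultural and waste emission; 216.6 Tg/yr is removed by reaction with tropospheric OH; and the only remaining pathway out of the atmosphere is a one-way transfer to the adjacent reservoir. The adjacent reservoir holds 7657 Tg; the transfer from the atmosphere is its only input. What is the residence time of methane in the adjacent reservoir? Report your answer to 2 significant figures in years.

Balance the atmosphere: ΣF_in = 182.7 + 180.2 = 362.90 Tg/yr.
Transfer to the adjacent reservoir = ΣF_in − (216.6) = 146.30 Tg/yr.
At steady state the output of the adjacent reservoir equals its input, 146.30 Tg/yr.
τ = M / F = 7657 / 146.30 = 52.34 yr.

52 yr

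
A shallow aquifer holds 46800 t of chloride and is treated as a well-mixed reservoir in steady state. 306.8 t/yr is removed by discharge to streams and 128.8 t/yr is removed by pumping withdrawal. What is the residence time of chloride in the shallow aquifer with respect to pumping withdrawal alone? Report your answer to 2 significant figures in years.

360 yr

Residence time with respect to a single sink: τ = M / F_sink.
τ = 46800 / 128.8 = 363.4 yr.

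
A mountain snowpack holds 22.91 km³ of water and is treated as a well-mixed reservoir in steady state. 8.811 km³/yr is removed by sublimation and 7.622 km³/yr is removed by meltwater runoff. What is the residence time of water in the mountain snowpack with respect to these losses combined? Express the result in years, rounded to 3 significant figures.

1.39 yr

Total removal = 8.811 + 7.622 = 16.433 km³/yr.
τ = M / ΣF_out = 22.91 / 16.433 = 1.394 yr.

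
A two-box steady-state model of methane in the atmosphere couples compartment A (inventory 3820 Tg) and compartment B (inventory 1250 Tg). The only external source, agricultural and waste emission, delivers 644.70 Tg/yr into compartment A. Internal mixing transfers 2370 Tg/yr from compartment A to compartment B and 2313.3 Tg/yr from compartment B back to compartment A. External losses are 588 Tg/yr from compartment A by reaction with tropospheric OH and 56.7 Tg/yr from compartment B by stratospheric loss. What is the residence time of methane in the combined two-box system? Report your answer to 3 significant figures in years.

Residence time in the combined system uses the total inventory and the total *external* removal — internal exchanges between the two boxes cancel.
M_total = 3820 + 1250 = 5070.0 Tg.
ΣF_external_out = 588 + 56.7 = 644.70 Tg/yr.
τ = M_total / ΣF_ext = 5070.0 / 644.70 = 7.864 yr.

7.86 yr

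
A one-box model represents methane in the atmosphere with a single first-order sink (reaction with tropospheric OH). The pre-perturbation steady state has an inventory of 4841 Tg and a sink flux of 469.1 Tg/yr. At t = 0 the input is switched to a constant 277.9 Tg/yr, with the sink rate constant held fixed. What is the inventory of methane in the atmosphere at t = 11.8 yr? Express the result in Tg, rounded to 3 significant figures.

3500 Tg

Residence time τ = M₀/F₀ = 10.32 yr. The eventual steady state is M_∞ = M₀·(F₁/F₀) = 4841 × 277.9/469.1 = 2867.9 Tg.
The anomaly ΔM(t) = M(t) − M_∞ decays as ΔM₀·e^(−t/τ) with ΔM₀ = 4841 − 2867.9 = 1973 Tg.
At t = 11.8 yr, e^(−t/τ) = e^(−1.143) = 0.3187, so ΔM = 628.9 Tg and M = 2867.9 + 628.9 = 3496.7 Tg.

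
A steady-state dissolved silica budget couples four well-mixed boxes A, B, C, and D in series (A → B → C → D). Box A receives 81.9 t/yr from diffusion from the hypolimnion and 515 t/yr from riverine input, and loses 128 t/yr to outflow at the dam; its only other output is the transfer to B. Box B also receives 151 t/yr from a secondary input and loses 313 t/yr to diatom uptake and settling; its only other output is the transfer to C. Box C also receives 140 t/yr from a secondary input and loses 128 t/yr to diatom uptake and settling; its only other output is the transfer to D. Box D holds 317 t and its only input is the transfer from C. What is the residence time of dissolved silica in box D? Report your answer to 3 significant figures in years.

Box A: F(A→B) = (81.9 + 515) − 128 = 468.90 t/yr.
Box B: F(B→C) = (468.90 + 151) − 313 = 306.90 t/yr.
Box C: F(C→D) = (306.90 + 140) − 128 = 318.90 t/yr.
Box D throughput = its input = 318.90 t/yr; τ = 317 / 318.90 = 0.9940 yr.

0.994 yr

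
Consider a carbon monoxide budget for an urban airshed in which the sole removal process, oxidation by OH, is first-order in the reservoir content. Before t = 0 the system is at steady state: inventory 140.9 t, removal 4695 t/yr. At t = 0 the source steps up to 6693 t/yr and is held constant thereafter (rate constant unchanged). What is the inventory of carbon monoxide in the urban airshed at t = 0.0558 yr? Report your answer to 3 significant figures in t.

The sink rate constant is k = F₀/M₀ = 4695/140.9 = 33.32 yr⁻¹.
Solving dM/dt = F₁ − kM with M(0) = M₀ gives M(t) = F₁/k + (M₀ − F₁/k)·e^(−kt).
F₁/k = 6693/33.32 = 200.86 t; kt = 33.32 × 0.0558 = 1.859, e^(−kt) = 0.1558.
M(0.0558) = 200.86 + (140.9 − 200.86) × 0.1558 = 200.86 − 9.340 = 191.52 t.

192 t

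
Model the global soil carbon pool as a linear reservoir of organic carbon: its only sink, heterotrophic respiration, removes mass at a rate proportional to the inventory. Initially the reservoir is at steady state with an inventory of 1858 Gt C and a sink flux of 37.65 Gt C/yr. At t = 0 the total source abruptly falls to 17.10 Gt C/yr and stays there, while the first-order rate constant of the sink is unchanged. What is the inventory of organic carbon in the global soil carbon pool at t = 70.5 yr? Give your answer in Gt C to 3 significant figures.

τ = M₀/F₀ = 1858/37.65 = 49.35 yr; rate constant k = 1/τ.
New steady state M_∞ = F₁/k = F₁·τ = 17.10 × 49.35 = 843.87 Gt C.
M(t) = M_∞ + (M₀ − M_∞)·e^(−t/τ); t/τ = 70.5/49.35 = 1.429, so e^(−t/τ) = 0.2396.
M(t) = 843.87 + 1014 × 0.2396 = 1086.9 Gt C.

1090 Gt C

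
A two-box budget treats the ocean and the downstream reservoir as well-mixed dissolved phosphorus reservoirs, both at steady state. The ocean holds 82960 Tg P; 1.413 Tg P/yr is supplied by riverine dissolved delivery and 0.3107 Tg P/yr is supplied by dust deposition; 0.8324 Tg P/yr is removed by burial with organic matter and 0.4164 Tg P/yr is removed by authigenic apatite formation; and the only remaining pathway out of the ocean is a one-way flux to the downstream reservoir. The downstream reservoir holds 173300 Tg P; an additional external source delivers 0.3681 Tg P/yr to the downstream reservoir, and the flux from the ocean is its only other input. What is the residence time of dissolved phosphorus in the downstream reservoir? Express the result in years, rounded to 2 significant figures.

210000 yr

Balance the ocean: ΣF_in = 1.413 + 0.3107 = 1.7237 Tg P/yr.
Flux to the downstream reservoir = ΣF_in − (0.8324 + 0.4164) = 0.47490 Tg P/yr.
Total input to the downstream reservoir = 0.47490 + 0.3681 = 0.84300 Tg P/yr; at steady state this equals its total output.
τ = M / F = 173300 / 0.84300 = 205600 yr.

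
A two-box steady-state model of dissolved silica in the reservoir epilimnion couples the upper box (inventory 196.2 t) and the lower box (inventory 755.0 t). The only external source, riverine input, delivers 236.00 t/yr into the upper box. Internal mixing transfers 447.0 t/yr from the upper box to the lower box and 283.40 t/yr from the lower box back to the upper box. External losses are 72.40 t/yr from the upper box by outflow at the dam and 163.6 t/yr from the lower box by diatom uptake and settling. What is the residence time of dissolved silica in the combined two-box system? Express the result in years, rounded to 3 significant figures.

For the system as a whole, the A↔B exchange is internal and contributes nothing to the throughput; only the external sinks remove mass.
M_total = 196.2 + 755.0 = 951.20 t.
ΣF_external_out = 72.40 + 163.6 = 236.00 t/yr.
τ = M_total / ΣF_ext = 951.20 / 236.00 = 4.031 yr.

4.03 yr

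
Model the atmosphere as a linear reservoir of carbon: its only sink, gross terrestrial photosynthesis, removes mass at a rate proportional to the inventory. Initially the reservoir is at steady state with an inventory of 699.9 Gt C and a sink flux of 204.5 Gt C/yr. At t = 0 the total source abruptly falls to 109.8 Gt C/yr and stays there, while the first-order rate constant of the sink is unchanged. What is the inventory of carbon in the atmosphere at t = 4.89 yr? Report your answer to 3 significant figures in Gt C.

τ = M₀/F₀ = 699.9/204.5 = 3.422 yr; rate constant k = 1/τ.
New steady state M_∞ = F₁/k = F₁·τ = 109.8 × 3.422 = 375.79 Gt C.
M(t) = M_∞ + (M₀ − M_∞)·e^(−t/τ); t/τ = 4.89/3.422 = 1.429, so e^(−t/τ) = 0.2396.
M(t) = 375.79 + 324.1 × 0.2396 = 453.45 Gt C.

453 Gt C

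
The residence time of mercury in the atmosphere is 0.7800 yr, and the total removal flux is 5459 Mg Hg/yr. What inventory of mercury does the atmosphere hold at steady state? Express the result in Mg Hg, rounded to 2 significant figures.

τ = M/F ⇒ M = τ × F = 0.7800 × 5459 = 4258 Mg Hg.

4300 Mg Hg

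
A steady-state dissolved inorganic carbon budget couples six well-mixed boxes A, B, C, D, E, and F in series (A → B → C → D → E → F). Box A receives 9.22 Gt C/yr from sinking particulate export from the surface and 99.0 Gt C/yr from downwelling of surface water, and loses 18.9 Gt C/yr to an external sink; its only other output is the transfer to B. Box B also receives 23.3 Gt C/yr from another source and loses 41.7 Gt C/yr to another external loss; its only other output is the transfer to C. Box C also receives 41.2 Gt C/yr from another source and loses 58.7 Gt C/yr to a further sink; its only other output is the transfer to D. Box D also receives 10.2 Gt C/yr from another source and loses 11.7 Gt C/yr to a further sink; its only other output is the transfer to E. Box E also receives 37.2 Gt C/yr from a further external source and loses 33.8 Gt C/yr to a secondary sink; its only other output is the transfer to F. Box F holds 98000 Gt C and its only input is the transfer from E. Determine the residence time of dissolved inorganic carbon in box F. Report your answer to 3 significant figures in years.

Box A: F(A→B) = (9.22 + 99.0) − 18.9 = 89.320 Gt C/yr.
Box B: F(B→C) = (89.320 + 23.3) − 41.7 = 70.920 Gt C/yr.
Box C: F(C→D) = (70.920 + 41.2) − 58.7 = 53.420 Gt C/yr.
Box D: F(D→E) = (53.420 + 10.2) − 11.7 = 51.920 Gt C/yr.
Box E: F(E→F) = (51.920 + 37.2) − 33.8 = 55.320 Gt C/yr.
Box F throughput = its input = 55.320 Gt C/yr; τ = 98000 / 55.320 = 1772 yr.

1770 yr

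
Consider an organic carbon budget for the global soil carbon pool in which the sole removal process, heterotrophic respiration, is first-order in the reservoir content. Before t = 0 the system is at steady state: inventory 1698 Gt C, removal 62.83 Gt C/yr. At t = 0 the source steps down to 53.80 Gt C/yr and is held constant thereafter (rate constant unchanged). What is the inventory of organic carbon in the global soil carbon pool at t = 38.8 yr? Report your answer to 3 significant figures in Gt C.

The sink rate constant is k = F₀/M₀ = 62.83/1698 = 0.03700 yr⁻¹.
Solving dM/dt = F₁ − kM with M(0) = M₀ gives M(t) = F₁/k + (M₀ − F₁/k)·e^(−kt).
F₁/k = 53.80/0.03700 = 1454.0 Gt C; kt = 0.03700 × 38.8 = 1.436, e^(−kt) = 0.2380.
M(38.8) = 1454.0 + (1698 − 1454.0) × 0.2380 = 1454.0 + 58.07 = 1512.0 Gt C.

1510 Gt C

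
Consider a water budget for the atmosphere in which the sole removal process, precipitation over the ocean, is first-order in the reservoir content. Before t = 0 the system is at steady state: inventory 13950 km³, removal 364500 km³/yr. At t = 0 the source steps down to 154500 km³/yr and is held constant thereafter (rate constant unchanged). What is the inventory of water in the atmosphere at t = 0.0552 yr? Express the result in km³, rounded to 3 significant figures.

7810 km³

The sink rate constant is k = F₀/M₀ = 364500/13950 = 26.13 yr⁻¹.
Solving dM/dt = F₁ − kM with M(0) = M₀ gives M(t) = F₁/k + (M₀ − F₁/k)·e^(−kt).
F₁/k = 154500/26.13 = 5913.0 km³; kt = 26.13 × 0.0552 = 1.442, e^(−kt) = 0.2364.
M(0.0552) = 5913.0 + (13950 − 5913.0) × 0.2364 = 5913.0 + 1900 = 7812.7 km³.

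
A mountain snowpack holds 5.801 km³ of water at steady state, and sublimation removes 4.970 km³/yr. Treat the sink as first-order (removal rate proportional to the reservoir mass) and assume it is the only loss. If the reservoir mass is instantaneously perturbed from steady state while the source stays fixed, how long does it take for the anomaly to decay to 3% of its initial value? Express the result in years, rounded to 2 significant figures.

For a linear reservoir the anomaly decays as exp(−t/τ) with τ = M/F = 5.801/4.970 = 1.167 yr.
exp(−t/τ) = 0.03 ⇒ t = −τ ln(0.03) = 1.167 × 3.507 = 4.093 yr.

4.1 yr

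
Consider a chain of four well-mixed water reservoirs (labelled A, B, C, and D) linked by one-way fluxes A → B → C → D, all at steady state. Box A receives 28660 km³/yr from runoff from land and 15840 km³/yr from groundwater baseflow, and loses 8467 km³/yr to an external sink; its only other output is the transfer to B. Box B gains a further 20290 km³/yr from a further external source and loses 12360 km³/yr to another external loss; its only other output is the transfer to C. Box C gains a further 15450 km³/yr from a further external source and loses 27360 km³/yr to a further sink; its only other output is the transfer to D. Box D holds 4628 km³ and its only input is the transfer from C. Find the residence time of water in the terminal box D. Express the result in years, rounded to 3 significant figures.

Box A: F(A→B) = (28660 + 15840) − 8467 = 36033 km³/yr.
Box B: F(B→C) = (36033 + 20290) − 12360 = 43963 km³/yr.
Box C: F(C→D) = (43963 + 15450) − 27360 = 32053 km³/yr.
Box D throughput = its input = 32053 km³/yr; τ = 4628 / 32053 = 0.1444 yr.

0.144 yr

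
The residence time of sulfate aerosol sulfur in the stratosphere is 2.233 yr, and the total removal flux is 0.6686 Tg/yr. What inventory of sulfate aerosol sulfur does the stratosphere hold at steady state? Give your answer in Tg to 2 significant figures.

τ = M/F ⇒ M = τ × F = 2.233 × 0.6686 = 1.493 Tg.

1.5 Tg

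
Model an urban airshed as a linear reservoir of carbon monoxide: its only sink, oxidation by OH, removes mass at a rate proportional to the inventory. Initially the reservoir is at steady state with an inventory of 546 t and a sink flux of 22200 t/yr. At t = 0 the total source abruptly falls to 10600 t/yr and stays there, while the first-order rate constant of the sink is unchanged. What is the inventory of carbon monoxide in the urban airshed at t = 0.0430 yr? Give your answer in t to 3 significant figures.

310 t

The sink rate constant is k = F₀/M₀ = 22200/546 = 40.66 yr⁻¹.
Solving dM/dt = F₁ − kM with M(0) = M₀ gives M(t) = F₁/k + (M₀ − F₁/k)·e^(−kt).
F₁/k = 10600/40.66 = 260.70 t; kt = 40.66 × 0.0430 = 1.748, e^(−kt) = 0.1741.
M(0.0430) = 260.70 + (546 − 260.70) × 0.1741 = 260.70 + 49.66 = 310.36 t.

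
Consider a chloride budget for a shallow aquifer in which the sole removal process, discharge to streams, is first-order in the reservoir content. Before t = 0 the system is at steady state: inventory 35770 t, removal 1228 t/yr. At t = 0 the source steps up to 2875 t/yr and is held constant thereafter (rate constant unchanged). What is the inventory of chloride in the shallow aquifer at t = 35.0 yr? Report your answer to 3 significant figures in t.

The sink rate constant is k = F₀/M₀ = 1228/35770 = 0.03433 yr⁻¹.
Solving dM/dt = F₁ − kM with M(0) = M₀ gives M(t) = F₁/k + (M₀ − F₁/k)·e^(−kt).
F₁/k = 2875/0.03433 = 83745 t; kt = 0.03433 × 35.0 = 1.202, e^(−kt) = 0.3007.
M(35.0) = 83745 + (35770 − 83745) × 0.3007 = 83745 − 14430 = 69318 t.

69300 t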